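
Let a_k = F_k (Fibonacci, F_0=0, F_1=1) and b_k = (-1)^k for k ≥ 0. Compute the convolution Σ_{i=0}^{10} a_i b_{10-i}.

33

The convolution is the x^10 coefficient of A(x)B(x).
Σ = 0·1 + 1·(-1) + 1·1 + 2·(-1) + 3·1 + 5·(-1) + 8·1 + 13·(-1) + 21·1 + 34·(-1) + 55·1 = 33.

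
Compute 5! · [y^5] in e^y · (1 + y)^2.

The EGF product rule gives c_5 = Σ_{k_1+k_2=5} C(5; k_1,k_2) · ∏ g_i(k_i), where e^y gives (1)^k; (1+y)^2 gives the falling factorial (2)_k.
g_1(k) for k = 0…5: 1, 1, 1, 1, 1, 1.
g_2(k) for k = 0…5: 1, 2, 2, 0, 0, 0.
c_5 = Σ_k C(5,k)·g_1(k)·g_2(5−k) = 10·1·2 + 5·1·2 + 1·1·1 = 20 + 10 + 1 = 31.

31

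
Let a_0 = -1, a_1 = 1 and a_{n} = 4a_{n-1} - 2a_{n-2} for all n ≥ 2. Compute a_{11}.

The ordinary generating function has denominator 1 - 4q + 2q^2.
Iterating the recurrence: a_0,…,a_{11} = -1, 1, 6, 22, 76, 260, 888, 3032, 10352, 35344, 120672, 412000.

412000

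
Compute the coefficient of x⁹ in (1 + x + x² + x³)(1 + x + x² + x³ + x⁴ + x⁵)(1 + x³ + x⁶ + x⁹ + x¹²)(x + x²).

16

(1 + x + x² + x³) has coefficients 1,1,1,1 for degrees 0…3.
(1 + x + x² + x³ + x⁴ + x⁵) has coefficients 1,1,1,1,1,1,0,0,0,0 for degrees 0…9.
Multiplying by (1 + x³ + x⁶ + x⁹ + x¹²) gives running coefficients 1,1,1,2,2,2,2,2,2,2 for degrees 0…9.
Finally multiplying by (x + x²), the product of all factors after the first has coefficients 0,1,2,2,3,4,4,4,4,4 for degrees 0…9.
[x⁹] = 1·4 + 1·4 + 1·4 + 1·4 = 16.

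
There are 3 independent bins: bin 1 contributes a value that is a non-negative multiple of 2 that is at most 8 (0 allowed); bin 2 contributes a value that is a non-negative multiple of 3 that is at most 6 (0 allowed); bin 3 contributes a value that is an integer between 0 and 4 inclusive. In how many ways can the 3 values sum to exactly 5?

The generating function for the choices is (1 + q^2 + q^4 + q^6 + q^8)·(1 + q^3 + q^6)·(1 + q + q^2 + q^3 + q^4); the count is [q^5].
(1 + q^2 + q^4 + q^6 + q^8) has coefficients 1,0,1,0,1,0 for degrees 0…5.
(1 + q^3 + q^6) has coefficients 1,0,0,1,0,0 for degrees 0…5.
Finally multiplying by (1 + q + q^2 + q^3 + q^4), the product of all factors after the first has coefficients 1,1,1,2,2,1 for degrees 0…5.
[q^5] = 1·1 + 1·2 + 1·1 = 4.

4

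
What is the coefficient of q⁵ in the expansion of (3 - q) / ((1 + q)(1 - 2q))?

Partial fractions give a closed form: a_n = (4/3)·(-1)^n + (5/3)·2^n.
At n = 5: a_5 = 52.

52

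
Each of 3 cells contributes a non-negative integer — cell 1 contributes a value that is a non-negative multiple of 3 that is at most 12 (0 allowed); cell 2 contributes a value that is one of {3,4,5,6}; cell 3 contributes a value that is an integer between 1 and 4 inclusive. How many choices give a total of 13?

The generating function for the choices is (1 + z³ + z⁶ + z⁹ + z¹²)·(z³ + z⁴ + z⁵ + z⁶)·(z + z² + z³ + z⁴); the count is [z¹³].
(1 + z³ + z⁶ + z⁹ + z¹²) has coefficients 1,0,0,1,0,0,1,0,0,1,0,0,1 for degrees 0…12.
(z³ + z⁴ + z⁵ + z⁶) has coefficients 0,0,0,1,1,1,1,0,0,0,0,0,0,0 for degrees 0…13.
Finally multiplying by (z + z² + z³ + z⁴), the product of all factors after the first has coefficients 0,0,0,0,1,2,3,4,3,2,1,0,0,0 for degrees 0…13.
[z¹³] = 1·0 + 1·1 + 1·4 + 1·1 + 1·0 = 6.

6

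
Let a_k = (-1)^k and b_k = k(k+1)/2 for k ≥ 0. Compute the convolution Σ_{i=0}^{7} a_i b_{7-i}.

Write out a_i and b_{7-i} for i = 0,…,7 and sum the products.
Σ = 1·28 − 1·21 + 1·15 − 1·10 + 1·6 − 1·3 + 1·1 − 1·0 = 16.

16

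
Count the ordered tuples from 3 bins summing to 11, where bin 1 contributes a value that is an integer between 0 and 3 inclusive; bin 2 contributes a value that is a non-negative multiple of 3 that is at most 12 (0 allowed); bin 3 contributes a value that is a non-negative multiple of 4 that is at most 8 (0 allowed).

4

The generating function for the choices is (1 + q + q^2 + q^3)·(1 + q^3 + q^6 + q^9 + q^12)·(1 + q^4 + q^8); the count is [q^11].
(1 + q + q^2 + q^3) has coefficients 1,1,1,1 for degrees 0…3.
(1 + q^3 + q^6 + q^9 + q^12) has coefficients 1,0,0,1,0,0,1,0,0,1,0,0 for degrees 0…11.
Finally multiplying by (1 + q^4 + q^8), the product of all factors after the first has coefficients 1,0,0,1,1,0,1,1,1,1,1,1 for degrees 0…11.
[q^11] = 1·1 + 1·1 + 1·1 + 1·1 = 4.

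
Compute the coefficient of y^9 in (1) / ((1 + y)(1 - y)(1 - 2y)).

Partial fractions give a closed form: a_n = (1/6)·(-1)^n + (-1/2)·1^n + (4/3)·2^n.
At n = 9: a_9 = 682.

682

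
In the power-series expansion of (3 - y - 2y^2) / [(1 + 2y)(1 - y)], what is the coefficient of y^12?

The denominator gives the recurrence a_n = −a_(n−1) + 2a_(n−2) for n ≥ 3; the numerator fixes a_0 = 3, a_1 = -4, a_2 = 8.
Iterating: 3, -4, 8, -16, 32, -64, 128, -256, 512, -1024, 2048, -4096, 8192, so a_12 = 8192.

8192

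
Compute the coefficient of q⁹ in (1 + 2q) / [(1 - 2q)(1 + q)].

Partial fractions give a closed form: a_n = (4/3)·2^n + (-1/3)·(-1)^n.
At n = 9: a_9 = 683.

683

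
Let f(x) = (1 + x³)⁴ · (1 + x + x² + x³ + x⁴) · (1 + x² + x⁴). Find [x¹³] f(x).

19

(1 + x³)⁴ has coefficients 1,0,0,4,0,0,6,0,0,4,0,0,1 for degrees 0…12.
(1 + x + x² + x³ + x⁴) has coefficients 1,1,1,1,1,0,0,0,0,0,0,0,0,0 for degrees 0…13.
Finally multiplying by (1 + x² + x⁴), the product of all factors after the first has coefficients 1,1,2,2,3,2,2,1,1,0,0,0,0,0 for degrees 0…13.
[x¹³] = 1·0 + 4·0 + 6·1 + 4·3 + 1·1 = 19.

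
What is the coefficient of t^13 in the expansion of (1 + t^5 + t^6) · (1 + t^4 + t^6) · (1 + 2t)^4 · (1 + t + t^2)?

(1 + t^5 + t^6) has coefficients 1,0,0,0,0,1,1 for degrees 0…6.
(1 + t^4 + t^6) has coefficients 1,0,0,0,1,0,1,0,0,0,0,0,0,0 for degrees 0…13.
Multiplying by (1 + 2t)^4 gives running coefficients 1,8,24,32,17,8,25,40,40,32,16,0,0,0 for degrees 0…13.
Finally multiplying by (1 + t + t^2), the product of all factors after the first has coefficients 1,9,33,64,73,57,50,73,105,112,88,48,16,0 for degrees 0…13.
[t^13] = 1·0 + 1·105 + 1·73 = 178.

178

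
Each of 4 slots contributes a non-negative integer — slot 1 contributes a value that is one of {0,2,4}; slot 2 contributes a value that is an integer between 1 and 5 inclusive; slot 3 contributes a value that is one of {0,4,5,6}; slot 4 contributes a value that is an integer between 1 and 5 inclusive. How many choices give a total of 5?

6

The generating function for the choices is (1 + z^2 + z^4)·(z + z^2 + z^3 + z^4 + z^5)·(1 + z^4 + z^5 + z^6)·(z + z^2 + z^3 + z^4 + z^5); the count is [z^5].
(1 + z^2 + z^4) has coefficients 1,0,1,0,1 for degrees 0…4.
(z + z^2 + z^3 + z^4 + z^5) has coefficients 0,1,1,1,1,1 for degrees 0…5.
Multiplying by (1 + z^4 + z^5 + z^6) gives running coefficients 0,1,1,1,1,2 for degrees 0…5.
Finally multiplying by (z + z^2 + z^3 + z^4 + z^5), the product of all factors after the first has coefficients 0,0,1,2,3,4 for degrees 0…5.
[z^5] = 1·4 + 1·2 + 1·0 = 6.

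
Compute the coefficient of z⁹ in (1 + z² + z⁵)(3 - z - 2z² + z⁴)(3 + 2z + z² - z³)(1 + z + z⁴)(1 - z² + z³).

15

(1 + z² + z⁵) has coefficients 1,0,1,0,0,1 for degrees 0…5.
(3 - z - 2z² + z⁴) has coefficients 3,-1,-2,0,1,0,0,0,0,0 for degrees 0…9.
Multiplying by (3 + 2z + z² - z³) gives running coefficients 9,3,-5,-8,2,4,1,-1,0,0 for degrees 0…9.
Multiplying by (1 + z + z⁴) gives running coefficients 9,12,-2,-13,3,9,0,-8,1,4 for degrees 0…9.
Finally multiplying by (1 - z² + z³), the product of all factors after the first has coefficients 9,12,-11,-16,17,20,-16,-14,10,12 for degrees 0…9.
[z⁹] = 1·12 + 1·(-14) + 1·17 = 15.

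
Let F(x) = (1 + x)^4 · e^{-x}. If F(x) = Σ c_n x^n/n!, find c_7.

-225

The EGF product rule gives c_7 = Σ_{k_1+k_2=7} C(7; k_1,k_2) · ∏ g_i(k_i), where (1+x)^4 gives the falling factorial (4)_k; e^{-x} gives (-1)^k.
g_1(k) for k = 0…7: 1, 4, 12, 24, 24, 0, 0, 0.
g_2(k) for k = 0…7: 1, -1, 1, -1, 1, -1, 1, -1.
c_7 = Σ_k C(7,k)·g_1(k)·g_2(7−k) = 1·1·(-1) + 7·4·1 + 21·12·(-1) + 35·24·1 + 35·24·(-1) = −1 + 28 − 252 + 840 − 840 = -225.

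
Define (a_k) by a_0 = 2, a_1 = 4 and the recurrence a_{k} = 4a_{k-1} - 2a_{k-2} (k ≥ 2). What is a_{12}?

The ordinary generating function has denominator 1 - 4q + 2q^2.
Iterating the recurrence: a_0,…,a_{12} = 2, 4, 12, 40, 136, 464, 1584, 5408, 18464, 63040, 215232, 734848, 2508928.

2508928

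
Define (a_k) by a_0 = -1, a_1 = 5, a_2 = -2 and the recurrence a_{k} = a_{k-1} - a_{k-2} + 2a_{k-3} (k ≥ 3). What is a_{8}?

The ordinary generating function has denominator 1 - z + z^2 - 2z^3.
Iterating the recurrence: a_0,…,a_{8} = -1, 5, -2, -9, 3, 8, -13, -15, 14.

14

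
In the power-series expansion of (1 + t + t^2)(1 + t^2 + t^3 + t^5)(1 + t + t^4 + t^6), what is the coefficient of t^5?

(1 + t + t^2) has coefficients 1,1,1 for degrees 0…2.
(1 + t^2 + t^3 + t^5) has coefficients 1,0,1,1,0,1 for degrees 0…5.
Finally multiplying by (1 + t + t^4 + t^6), the product of all factors after the first has coefficients 1,1,1,2,2,1 for degrees 0…5.
[t^5] = 1·1 + 1·2 + 1·2 = 5.

5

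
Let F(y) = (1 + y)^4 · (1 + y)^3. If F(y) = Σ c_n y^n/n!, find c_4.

The EGF product rule gives c_4 = Σ_{k_1+k_2=4} C(4; k_1,k_2) · ∏ g_i(k_i), where (1+y)^4 gives the falling factorial (4)_k; (1+y)^3 gives the falling factorial (3)_k.
g_1(k) for k = 0…4: 1, 4, 12, 24, 24.
g_2(k) for k = 0…4: 1, 3, 6, 6, 0.
c_4 = Σ_k C(4,k)·g_1(k)·g_2(4−k) = 4·4·6 + 6·12·6 + 4·24·3 + 1·24·1 = 96 + 432 + 288 + 24 = 840.

840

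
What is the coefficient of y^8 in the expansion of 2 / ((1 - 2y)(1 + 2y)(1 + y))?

Partial fractions give a closed form: a_n = (2/3)·2^n + (2)·(-2)^n + (-2/3)·(-1)^n.
At n = 8: a_8 = 682.

682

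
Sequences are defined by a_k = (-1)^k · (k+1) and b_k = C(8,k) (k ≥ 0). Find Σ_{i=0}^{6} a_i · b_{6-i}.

1

This is [x^6] in the product of the two ordinary generating functions.
Σ = 1·28 − 2·56 + 3·70 − 4·56 + 5·28 − 6·8 + 7·1 = 1.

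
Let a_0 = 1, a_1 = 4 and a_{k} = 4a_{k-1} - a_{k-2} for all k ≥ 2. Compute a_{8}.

The ordinary generating function has denominator 1 - 4t + t^2.
Iterating the recurrence: a_0,…,a_{8} = 1, 4, 15, 56, 209, 780, 2911, 10864, 40545.

40545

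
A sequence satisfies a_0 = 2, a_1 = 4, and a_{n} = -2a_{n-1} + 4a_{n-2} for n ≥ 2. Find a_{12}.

-450560

The ordinary generating function has denominator 1 + 2t - 4t^2.
Iterating the recurrence: a_0,…,a_{12} = 2, 4, 0, 16, -32, 128, -384, 1280, -4096, 13312, -43008, 139264, -450560.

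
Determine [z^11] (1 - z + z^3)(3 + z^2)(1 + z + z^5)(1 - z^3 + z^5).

(1 - z + z^3) has coefficients 1,-1,0,1 for degrees 0…3.
(3 + z^2) has coefficients 3,0,1,0,0,0,0,0,0,0,0,0 for degrees 0…11.
Multiplying by (1 + z + z^5) gives running coefficients 3,3,1,1,0,3,0,1,0,0,0,0 for degrees 0…11.
Finally multiplying by (1 - z^3 + z^5), the product of all factors after the first has coefficients 3,3,1,-2,-3,5,2,2,-2,0,2,0 for degrees 0…11.
[z^11] = 1·0 − 1·2 + 1·(-2) = -4.

-4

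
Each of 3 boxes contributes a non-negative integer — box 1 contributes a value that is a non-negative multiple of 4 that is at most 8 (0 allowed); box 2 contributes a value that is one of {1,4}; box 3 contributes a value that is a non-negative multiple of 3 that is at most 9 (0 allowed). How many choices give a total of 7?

2

The generating function for the choices is (1 + t⁴ + t⁸)·(t + t⁴)·(1 + t³ + t⁶ + t⁹); the count is [t⁷].
(1 + t⁴ + t⁸) has coefficients 1,0,0,0,1,0,0,0 for degrees 0…7.
(t + t⁴) has coefficients 0,1,0,0,1,0,0,0 for degrees 0…7.
Finally multiplying by (1 + t³ + t⁶ + t⁹), the product of all factors after the first has coefficients 0,1,0,0,2,0,0,2 for degrees 0…7.
[t⁷] = 1·2 + 1·0 = 2.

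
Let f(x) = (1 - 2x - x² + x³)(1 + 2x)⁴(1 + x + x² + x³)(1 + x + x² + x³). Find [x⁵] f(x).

(1 - 2x - x² + x³) has coefficients 1,-2,-1,1 for degrees 0…3.
(1 + 2x)⁴ has coefficients 1,8,24,32,16,0 for degrees 0…5.
Multiplying by (1 + x + x² + x³) gives running coefficients 1,9,33,65,80,72 for degrees 0…5.
Finally multiplying by (1 + x + x² + x³), the product of all factors after the first has coefficients 1,10,43,108,187,250 for degrees 0…5.
[x⁵] = 1·250 − 2·187 − 1·108 + 1·43 = -189.

-189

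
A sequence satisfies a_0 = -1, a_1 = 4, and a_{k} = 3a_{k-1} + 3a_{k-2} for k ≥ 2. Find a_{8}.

29889

The ordinary generating function has denominator 1 - 3x - 3x^2.
Iterating the recurrence: a_0,…,a_{8} = -1, 4, 9, 39, 144, 549, 2079, 7884, 29889.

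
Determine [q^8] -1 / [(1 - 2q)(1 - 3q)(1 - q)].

-28501

The denominator gives the recurrence a_n = 6a_(n−1) − 11a_(n−2) + 6a_(n−3) for n ≥ 3; the numerator fixes a_0 = -1, a_1 = -6, a_2 = -25.
Iterating: -1, -6, -25, -90, -301, -966, -3025, -9330, -28501, so a_8 = -28501.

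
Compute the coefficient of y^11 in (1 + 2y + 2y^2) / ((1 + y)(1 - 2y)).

The denominator gives the recurrence a_n = a_(n−1) + 2a_(n−2) for n ≥ 3; the numerator fixes a_0 = 1, a_1 = 3, a_2 = 7.
Iterating: 1, 3, 7, 13, 27, 53, 107, 213, 427, 853, 1707, 3413, so a_11 = 3413.

3413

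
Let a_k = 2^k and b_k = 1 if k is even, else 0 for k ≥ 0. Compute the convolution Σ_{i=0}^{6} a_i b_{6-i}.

85

Write out a_i and b_{6-i} for i = 0,…,6 and sum the products.
Σ = 1·1 + 2·0 + 4·1 + 8·0 + 16·1 + 32·0 + 64·1 = 85.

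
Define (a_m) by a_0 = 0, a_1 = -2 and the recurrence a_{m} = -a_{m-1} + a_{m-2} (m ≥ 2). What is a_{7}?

-26

The ordinary generating function has denominator 1 + t - t^2.
Iterating the recurrence: a_0,…,a_{7} = 0, -2, 2, -4, 6, -10, 16, -26.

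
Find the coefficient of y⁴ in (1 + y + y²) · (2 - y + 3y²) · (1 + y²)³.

(1 + y + y²) has coefficients 1,1,1 for degrees 0…2.
(2 - y + 3y²) has coefficients 2,-1,3,0,0 for degrees 0…4.
Finally multiplying by (1 + y²)³, the product of all factors after the first has coefficients 2,-1,9,-3,15 for degrees 0…4.
[y⁴] = 1·15 + 1·(-3) + 1·9 = 21.

21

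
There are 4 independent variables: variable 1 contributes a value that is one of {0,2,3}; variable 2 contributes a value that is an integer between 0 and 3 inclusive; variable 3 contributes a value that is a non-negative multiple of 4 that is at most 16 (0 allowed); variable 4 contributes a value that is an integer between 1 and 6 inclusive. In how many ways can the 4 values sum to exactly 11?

18

The generating function for the choices is (1 + q^2 + q^3)·(1 + q + q^2 + q^3)·(1 + q^4 + q^8 + q^12 + q^16)·(q + q^2 + q^3 + q^4 + q^5 + q^6); the count is [q^11].
(1 + q^2 + q^3) has coefficients 1,0,1,1 for degrees 0…3.
(1 + q + q^2 + q^3) has coefficients 1,1,1,1,0,0,0,0,0,0,0,0 for degrees 0…11.
Multiplying by (1 + q^4 + q^8 + q^12 + q^16) gives running coefficients 1,1,1,1,1,1,1,1,1,1,1,1 for degrees 0…11.
Finally multiplying by (q + q^2 + q^3 + q^4 + q^5 + q^6), the product of all factors after the first has coefficients 0,1,2,3,4,5,6,6,6,6,6,6 for degrees 0…11.
[q^11] = 1·6 + 1·6 + 1·6 = 18.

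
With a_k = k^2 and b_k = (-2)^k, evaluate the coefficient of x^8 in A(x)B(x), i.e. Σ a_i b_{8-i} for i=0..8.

6

The convolution is the t^8 coefficient of A(t)B(t).
Σ = 0·256 + 1·(-128) + 4·64 + 9·(-32) + 16·16 + 25·(-8) + 36·4 + 49·(-2) + 64·1 = 6.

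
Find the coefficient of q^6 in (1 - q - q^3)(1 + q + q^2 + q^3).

(1 - q - q^3) has coefficients 1,-1,0,-1 for degrees 0…3.
(1 + q + q^2 + q^3) has coefficients 1,1,1,1,0,0,0 for degrees 0…6.
[q^6] = 1·0 − 1·0 − 1·1 = -1.

-1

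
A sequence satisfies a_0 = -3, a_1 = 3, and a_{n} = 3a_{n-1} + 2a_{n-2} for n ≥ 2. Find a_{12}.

The ordinary generating function has denominator 1 - 3t - 2t^2.
Iterating the recurrence: a_0,…,a_{12} = -3, 3, 3, 15, 51, 183, 651, 2319, 8259, 29415, 104763, 373119, 1328883.

1328883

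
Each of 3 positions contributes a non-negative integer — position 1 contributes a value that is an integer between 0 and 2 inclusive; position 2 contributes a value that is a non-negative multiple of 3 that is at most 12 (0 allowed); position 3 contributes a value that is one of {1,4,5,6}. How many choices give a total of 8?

4

The generating function for the choices is (1 + q + q²)·(1 + q³ + q⁶ + q⁹ + q¹²)·(q + q⁴ + q⁵ + q⁶); the count is [q⁸].
(1 + q + q²) has coefficients 1,1,1 for degrees 0…2.
(1 + q³ + q⁶ + q⁹ + q¹²) has coefficients 1,0,0,1,0,0,1,0,0 for degrees 0…8.
Finally multiplying by (q + q⁴ + q⁵ + q⁶), the product of all factors after the first has coefficients 0,1,0,0,2,1,1,2,1 for degrees 0…8.
[q⁸] = 1·1 + 1·2 + 1·1 = 4.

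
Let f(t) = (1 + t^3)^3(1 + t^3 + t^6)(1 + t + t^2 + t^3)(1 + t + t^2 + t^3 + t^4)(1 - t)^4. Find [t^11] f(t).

15

(1 + t^3)^3 has coefficients 1,0,0,3,0,0,3,0,0,1 for degrees 0…9.
(1 + t^3 + t^6) has coefficients 1,0,0,1,0,0,1,0,0,0,0,0 for degrees 0…11.
Multiplying by (1 + t + t^2 + t^3) gives running coefficients 1,1,1,2,1,1,2,1,1,1,0,0 for degrees 0…11.
Multiplying by (1 + t + t^2 + t^3 + t^4) gives running coefficients 1,2,3,5,6,6,7,7,6,6,5,3 for degrees 0…11.
Finally multiplying by (1 - t)^4, the product of all factors after the first has coefficients 1,-2,1,1,-3,2,2,-4,2,2,-4,2 for degrees 0…11.
[t^11] = 1·2 + 3·2 + 3·2 + 1·1 = 15.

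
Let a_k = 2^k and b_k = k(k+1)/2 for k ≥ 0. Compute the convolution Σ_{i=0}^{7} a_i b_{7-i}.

466

This is [x^7] in the product of the two ordinary generating functions.
Σ = 1·28 + 2·21 + 4·15 + 8·10 + 16·6 + 32·3 + 64·1 + 128·0 = 466.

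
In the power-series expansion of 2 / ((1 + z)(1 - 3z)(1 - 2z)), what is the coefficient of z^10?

Partial fractions give a closed form: a_n = (1/6)·(-1)^n + (9/2)·3^n + (-8/3)·2^n.
At n = 10: a_10 = 262990.

262990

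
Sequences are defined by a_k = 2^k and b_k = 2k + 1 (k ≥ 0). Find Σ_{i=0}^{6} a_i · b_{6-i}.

367

The convolution is the x^6 coefficient of A(x)B(x).
Σ = 1·13 + 2·11 + 4·9 + 8·7 + 16·5 + 32·3 + 64·1 = 367.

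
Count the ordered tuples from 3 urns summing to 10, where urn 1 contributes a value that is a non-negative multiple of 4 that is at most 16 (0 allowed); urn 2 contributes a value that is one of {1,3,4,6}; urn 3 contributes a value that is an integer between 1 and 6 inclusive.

6

The generating function for the choices is (1 + z⁴ + z⁸ + z¹² + z¹⁶)·(z + z³ + z⁴ + z⁶)·(z + z² + z³ + z⁴ + z⁵ + z⁶); the count is [z¹⁰].
(1 + z⁴ + z⁸ + z¹² + z¹⁶) has coefficients 1,0,0,0,1,0,0,0,1,0,0 for degrees 0…10.
(z + z³ + z⁴ + z⁶) has coefficients 0,1,0,1,1,0,1,0,0,0,0 for degrees 0…10.
Finally multiplying by (z + z² + z³ + z⁴ + z⁵ + z⁶), the product of all factors after the first has coefficients 0,0,1,1,2,3,3,4,3,3,2 for degrees 0…10.
[z¹⁰] = 1·2 + 1·3 + 1·1 = 6.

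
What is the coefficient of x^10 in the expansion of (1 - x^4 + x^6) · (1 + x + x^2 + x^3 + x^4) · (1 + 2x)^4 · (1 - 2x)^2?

(1 - x^4 + x^6) has coefficients 1,0,0,0,-1,0,1 for degrees 0…6.
(1 + x + x^2 + x^3 + x^4) has coefficients 1,1,1,1,1,0,0,0,0,0,0 for degrees 0…10.
Multiplying by (1 + 2x)^4 gives running coefficients 1,9,33,65,81,80,72,48,16,0,0 for degrees 0…10.
Finally multiplying by (1 - 2x)^2, the product of all factors after the first has coefficients 1,5,1,-31,-47,16,76,80,112,128,64 for degrees 0…10.
[x^10] = 1·64 − 1·76 + 1·(-47) = -59.

-59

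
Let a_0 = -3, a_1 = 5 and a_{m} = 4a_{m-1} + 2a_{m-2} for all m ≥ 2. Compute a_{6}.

The ordinary generating function has denominator 1 - 4x - 2x^2.
Iterating the recurrence: a_0,…,a_{6} = -3, 5, 14, 66, 292, 1300, 5784.

5784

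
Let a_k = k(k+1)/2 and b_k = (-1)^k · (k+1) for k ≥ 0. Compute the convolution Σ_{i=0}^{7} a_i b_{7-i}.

10

Write out a_i and b_{7-i} for i = 0,…,7 and sum the products.
Σ = 0·(-8) + 1·7 + 3·(-6) + 6·5 + 10·(-4) + 15·3 + 21·(-2) + 28·1 = 10.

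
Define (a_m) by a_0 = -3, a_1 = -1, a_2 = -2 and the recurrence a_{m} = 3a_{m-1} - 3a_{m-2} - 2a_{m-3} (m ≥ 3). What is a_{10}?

-1999

The ordinary generating function has denominator 1 - 3z + 3z^2 + 2z^3.
Iterating the recurrence: a_0,…,a_{10} = -3, -1, -2, 3, 17, 46, 81, 71, -122, -741, -1999.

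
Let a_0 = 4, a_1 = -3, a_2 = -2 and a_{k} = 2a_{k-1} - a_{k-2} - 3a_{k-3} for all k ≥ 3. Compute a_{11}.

-1127

The ordinary generating function has denominator 1 - 2q + q^2 + 3q^3.
Iterating the recurrence: a_0,…,a_{11} = 4, -3, -2, -13, -15, -11, 32, 120, 241, 266, -69, -1127.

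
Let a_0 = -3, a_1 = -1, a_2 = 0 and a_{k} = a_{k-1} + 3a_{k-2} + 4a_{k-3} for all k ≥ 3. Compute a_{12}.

The ordinary generating function has denominator 1 - y - 3y^2 - 4y^3.
Iterating the recurrence: a_0,…,a_{12} = -3, -1, 0, -15, -19, -64, -181, -449, -1248, -3319, -8859, -23808, -63661.

-63661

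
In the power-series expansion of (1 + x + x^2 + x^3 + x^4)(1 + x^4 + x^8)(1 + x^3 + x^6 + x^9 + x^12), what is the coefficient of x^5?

2

(1 + x + x^2 + x^3 + x^4) has coefficients 1,1,1,1,1 for degrees 0…4.
(1 + x^4 + x^8) has coefficients 1,0,0,0,1,0 for degrees 0…5.
Finally multiplying by (1 + x^3 + x^6 + x^9 + x^12), the product of all factors after the first has coefficients 1,0,0,1,1,0 for degrees 0…5.
[x^5] = 1·0 + 1·1 + 1·1 + 1·0 + 1·0 = 2.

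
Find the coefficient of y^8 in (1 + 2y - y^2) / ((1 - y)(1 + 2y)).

-42

The denominator gives the recurrence a_n = −a_(n−1) + 2a_(n−2) for n ≥ 3; the numerator fixes a_0 = 1, a_1 = 1, a_2 = 0.
Iterating: 1, 1, 0, 2, -2, 6, -10, 22, -42, so a_8 = -42.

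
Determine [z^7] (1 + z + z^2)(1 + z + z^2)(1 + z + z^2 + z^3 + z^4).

3

(1 + z + z^2) has coefficients 1,1,1 for degrees 0…2.
(1 + z + z^2) has coefficients 1,1,1,0,0,0,0,0 for degrees 0…7.
Finally multiplying by (1 + z + z^2 + z^3 + z^4), the product of all factors after the first has coefficients 1,2,3,3,3,2,1,0 for degrees 0…7.
[z^7] = 1·0 + 1·1 + 1·2 = 3.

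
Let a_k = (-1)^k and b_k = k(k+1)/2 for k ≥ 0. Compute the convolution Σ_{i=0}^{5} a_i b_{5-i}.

9

This is [x^5] in the product of the two ordinary generating functions.
Σ = 1·15 − 1·10 + 1·6 − 1·3 + 1·1 − 1·0 = 9.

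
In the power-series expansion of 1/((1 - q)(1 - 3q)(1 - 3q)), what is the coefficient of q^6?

7108

The denominator gives the recurrence a_n = 7a_(n−1) − 15a_(n−2) + 9a_(n−3) for n ≥ 3; the numerator fixes a_0 = 1, a_1 = 7, a_2 = 34.
Iterating: 1, 7, 34, 142, 547, 2005, 7108, so a_6 = 7108.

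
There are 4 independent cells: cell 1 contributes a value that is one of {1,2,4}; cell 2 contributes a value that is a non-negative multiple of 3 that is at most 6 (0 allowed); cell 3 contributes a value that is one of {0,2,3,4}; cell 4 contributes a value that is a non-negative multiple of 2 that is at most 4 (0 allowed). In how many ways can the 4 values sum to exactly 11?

The generating function for the choices is (q + q² + q⁴)·(1 + q³ + q⁶)·(1 + q² + q³ + q⁴)·(1 + q² + q⁴); the count is [q¹¹].
(q + q² + q⁴) has coefficients 0,1,1,0,1 for degrees 0…4.
(1 + q³ + q⁶) has coefficients 1,0,0,1,0,0,1,0,0,0,0,0 for degrees 0…11.
Multiplying by (1 + q² + q³ + q⁴) gives running coefficients 1,0,1,2,1,1,2,1,1,1,1,0 for degrees 0…11.
Finally multiplying by (1 + q² + q⁴), the product of all factors after the first has coefficients 1,0,2,2,3,3,4,4,4,3,4,2 for degrees 0…11.
[q¹¹] = 1·4 + 1·3 + 1·4 = 11.

11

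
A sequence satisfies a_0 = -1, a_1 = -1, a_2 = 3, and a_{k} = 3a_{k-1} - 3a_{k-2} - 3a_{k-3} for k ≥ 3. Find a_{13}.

The ordinary generating function has denominator 1 - 3y + 3y^2 + 3y^3.
Iterating the recurrence: a_0,…,a_{13} = -1, -1, 3, 15, 39, 63, 27, -225, -945, -2241, -3213, -81, 16119, 58239.

58239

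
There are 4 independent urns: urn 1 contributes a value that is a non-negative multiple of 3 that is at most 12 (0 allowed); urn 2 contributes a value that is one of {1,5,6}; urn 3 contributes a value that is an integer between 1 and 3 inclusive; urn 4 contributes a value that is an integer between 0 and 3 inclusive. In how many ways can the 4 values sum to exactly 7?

7

The generating function for the choices is (1 + z³ + z⁶ + z⁹ + z¹²)·(z + z⁵ + z⁶)·(z + z² + z³)·(1 + z + z² + z³); the count is [z⁷].
(1 + z³ + z⁶ + z⁹ + z¹²) has coefficients 1,0,0,1,0,0,1,0 for degrees 0…7.
(z + z⁵ + z⁶) has coefficients 0,1,0,0,0,1,1,0 for degrees 0…7.
Multiplying by (z + z² + z³) gives running coefficients 0,0,1,1,1,0,1,2 for degrees 0…7.
Finally multiplying by (1 + z + z² + z³), the product of all factors after the first has coefficients 0,0,1,2,3,3,3,4 for degrees 0…7.
[z⁷] = 1·4 + 1·3 + 1·0 = 7.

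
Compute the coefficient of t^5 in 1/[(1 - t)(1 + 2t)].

-21

Partial fractions give a closed form: a_n = (1/3)·1^n + (2/3)·(-2)^n.
At n = 5: a_5 = -21.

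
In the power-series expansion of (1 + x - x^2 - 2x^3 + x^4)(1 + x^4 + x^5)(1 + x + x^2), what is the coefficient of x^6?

(1 + x - x^2 - 2x^3 + x^4) has coefficients 1,1,-1,-2,1 for degrees 0…4.
(1 + x^4 + x^5) has coefficients 1,0,0,0,1,1,0 for degrees 0…6.
Finally multiplying by (1 + x + x^2), the product of all factors after the first has coefficients 1,1,1,0,1,2,2 for degrees 0…6.
[x^6] = 1·2 + 1·2 − 1·1 − 2·0 + 1·1 = 4.

4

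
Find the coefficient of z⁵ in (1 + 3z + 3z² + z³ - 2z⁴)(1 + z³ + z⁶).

3

(1 + 3z + 3z² + z³ - 2z⁴) has coefficients 1,3,3,1,-2 for degrees 0…4.
(1 + z³ + z⁶) has coefficients 1,0,0,1,0,0 for degrees 0…5.
[z⁵] = 1·0 + 3·0 + 3·1 + 1·0 − 2·0 = 3.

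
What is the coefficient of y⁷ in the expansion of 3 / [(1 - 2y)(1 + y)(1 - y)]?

Partial fractions give a closed form: a_n = (4)·2^n + (1/2)·(-1)^n + (-3/2)·1^n.
At n = 7: a_7 = 510.

510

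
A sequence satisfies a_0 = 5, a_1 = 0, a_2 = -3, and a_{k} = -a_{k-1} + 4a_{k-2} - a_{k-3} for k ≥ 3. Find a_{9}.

585

The ordinary generating function has denominator 1 + y - 4y^2 + y^3.
Iterating the recurrence: a_0,…,a_{9} = 5, 0, -3, -2, -10, 5, -43, 73, -250, 585.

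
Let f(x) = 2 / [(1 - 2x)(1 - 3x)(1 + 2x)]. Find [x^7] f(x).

The denominator gives the recurrence a_n = 3a_(n−1) + 4a_(n−2) − 12a_(n−3) for n ≥ 3; the numerator fixes a_0 = 2, a_1 = 6, a_2 = 26.
Iterating: 2, 6, 26, 78, 266, 798, 2522, 7566, so a_7 = 7566.

7566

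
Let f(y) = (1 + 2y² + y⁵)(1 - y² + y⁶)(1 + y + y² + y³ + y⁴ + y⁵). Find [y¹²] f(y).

(1 + 2y² + y⁵) has coefficients 1,0,2,0,0,1 for degrees 0…5.
(1 - y² + y⁶) has coefficients 1,0,-1,0,0,0,1,0,0,0,0,0,0 for degrees 0…12.
Finally multiplying by (1 + y + y² + y³ + y⁴ + y⁵), the product of all factors after the first has coefficients 1,1,0,0,0,0,0,0,1,1,1,1,0 for degrees 0…12.
[y¹²] = 1·0 + 2·1 + 1·0 = 2.

2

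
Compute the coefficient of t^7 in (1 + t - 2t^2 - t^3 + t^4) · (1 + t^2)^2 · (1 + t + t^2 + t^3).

(1 + t - 2t^2 - t^3 + t^4) has coefficients 1,1,-2,-1,1 for degrees 0…4.
(1 + t^2)^2 has coefficients 1,0,2,0,1,0,0,0 for degrees 0…7.
Finally multiplying by (1 + t + t^2 + t^3), the product of all factors after the first has coefficients 1,1,3,3,3,3,1,1 for degrees 0…7.
[t^7] = 1·1 + 1·1 − 2·3 − 1·3 + 1·3 = -4.

-4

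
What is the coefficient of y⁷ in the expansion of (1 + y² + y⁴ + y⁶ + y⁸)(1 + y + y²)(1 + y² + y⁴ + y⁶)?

4

(1 + y² + y⁴ + y⁶ + y⁸) has coefficients 1,0,1,0,1,0,1,0 for degrees 0…7.
(1 + y + y²) has coefficients 1,1,1,0,0,0,0,0 for degrees 0…7.
Finally multiplying by (1 + y² + y⁴ + y⁶), the product of all factors after the first has coefficients 1,1,2,1,2,1,2,1 for degrees 0…7.
[y⁷] = 1·1 + 1·1 + 1·1 + 1·1 = 4.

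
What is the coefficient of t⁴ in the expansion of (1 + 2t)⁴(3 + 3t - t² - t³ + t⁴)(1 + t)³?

(1 + 2t)⁴ has coefficients 1,8,24,32,16 for degrees 0…4.
(3 + 3t - t² - t³ + t⁴) has coefficients 3,3,-1,-1,1 for degrees 0…4.
Finally multiplying by (1 + t)³, the product of all factors after the first has coefficients 3,12,17,8,-2 for degrees 0…4.
[t⁴] = 1·(-2) + 8·8 + 24·17 + 32·12 + 16·3 = 902.

902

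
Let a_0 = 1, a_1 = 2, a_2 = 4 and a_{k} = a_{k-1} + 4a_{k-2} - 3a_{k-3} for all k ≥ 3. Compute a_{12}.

10465

The ordinary generating function has denominator 1 - x - 4x^2 + 3x^3.
Iterating the recurrence: a_0,…,a_{12} = 1, 2, 4, 9, 19, 43, 92, 207, 446, 998, 2161, 4815, 10465.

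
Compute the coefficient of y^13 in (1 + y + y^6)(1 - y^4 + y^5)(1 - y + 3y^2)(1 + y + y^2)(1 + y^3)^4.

26

(1 + y + y^6) has coefficients 1,1,0,0,0,0,1 for degrees 0…6.
(1 - y^4 + y^5) has coefficients 1,0,0,0,-1,1,0,0,0,0,0,0,0,0 for degrees 0…13.
Multiplying by (1 - y + 3y^2) gives running coefficients 1,-1,3,0,-1,2,-4,3,0,0,0,0,0,0 for degrees 0…13.
Multiplying by (1 + y + y^2) gives running coefficients 1,0,3,2,2,1,-3,1,-1,3,0,0,0,0 for degrees 0…13.
Finally multiplying by (1 + y^3)^4, the product of all factors after the first has coefficients 1,0,3,6,2,13,11,9,21,7,16,14,3,14 for degrees 0…13.
[y^13] = 1·14 + 1·3 + 1·9 = 26.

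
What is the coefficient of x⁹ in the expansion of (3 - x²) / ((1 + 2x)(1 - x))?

The denominator gives the recurrence a_n = −a_(n−1) + 2a_(n−2) for n ≥ 3; the numerator fixes a_0 = 3, a_1 = -3, a_2 = 8.
Iterating: 3, -3, 8, -14, 30, -58, 118, -234, 470, -938, so a_9 = -938.

-938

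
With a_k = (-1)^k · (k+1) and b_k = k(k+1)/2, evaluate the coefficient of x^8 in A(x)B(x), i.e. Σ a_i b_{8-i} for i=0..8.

Write out a_i and b_{8-i} for i = 0,…,8 and sum the products.
Σ = 1·36 − 2·28 + 3·21 − 4·15 + 5·10 − 6·6 + 7·3 − 8·1 + 9·0 = 10.

10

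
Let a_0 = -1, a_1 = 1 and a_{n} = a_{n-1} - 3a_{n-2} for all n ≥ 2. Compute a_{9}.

-179

The ordinary generating function has denominator 1 - x + 3x^2.
Iterating the recurrence: a_0,…,a_{9} = -1, 1, 4, 1, -11, -14, 19, 61, 4, -179.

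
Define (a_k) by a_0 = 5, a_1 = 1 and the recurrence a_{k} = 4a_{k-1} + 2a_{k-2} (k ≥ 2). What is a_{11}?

8971168

The ordinary generating function has denominator 1 - 4y - 2y^2.
Iterating the recurrence: a_0,…,a_{11} = 5, 1, 14, 58, 260, 1156, 5144, 22888, 101840, 453136, 2016224, 8971168.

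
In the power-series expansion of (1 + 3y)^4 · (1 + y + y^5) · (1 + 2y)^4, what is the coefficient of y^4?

3501

(1 + 3y)^4 has coefficients 1,12,54,108,81 for degrees 0…4.
(1 + y + y^5) has coefficients 1,1,0,0,0 for degrees 0…4.
Finally multiplying by (1 + 2y)^4, the product of all factors after the first has coefficients 1,9,32,56,48 for degrees 0…4.
[y^4] = 1·48 + 12·56 + 54·32 + 108·9 + 81·1 = 3501.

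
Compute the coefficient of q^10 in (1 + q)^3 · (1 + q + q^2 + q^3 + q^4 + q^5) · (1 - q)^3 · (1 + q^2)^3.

3

(1 + q)^3 has coefficients 1,3,3,1 for degrees 0…3.
(1 + q + q^2 + q^3 + q^4 + q^5) has coefficients 1,1,1,1,1,1,0,0,0,0,0 for degrees 0…10.
Multiplying by (1 - q)^3 gives running coefficients 1,-2,1,0,0,0,-1,2,-1,0,0 for degrees 0…10.
Finally multiplying by (1 + q^2)^3, the product of all factors after the first has coefficients 1,-2,4,-6,6,-6,3,0,-3,6,-6 for degrees 0…10.
[q^10] = 1·(-6) + 3·6 + 3·(-3) + 1·0 = 3.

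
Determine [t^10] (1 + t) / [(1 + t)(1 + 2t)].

1024

The denominator gives the recurrence a_n = −3a_(n−1) − 2a_(n−2) for n ≥ 3; the numerator fixes a_0 = 1, a_1 = -2, a_2 = 4.
Iterating: 1, -2, 4, -8, 16, -32, 64, -128, 256, -512, 1024, so a_10 = 1024.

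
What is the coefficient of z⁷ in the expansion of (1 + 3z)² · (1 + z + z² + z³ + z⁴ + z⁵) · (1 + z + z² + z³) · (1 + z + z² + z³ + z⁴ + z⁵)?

302

(1 + 3z)² has coefficients 1,6,9 for degrees 0…2.
(1 + z + z² + z³ + z⁴ + z⁵) has coefficients 1,1,1,1,1,1,0,0 for degrees 0…7.
Multiplying by (1 + z + z² + z³) gives running coefficients 1,2,3,4,4,4,3,2 for degrees 0…7.
Finally multiplying by (1 + z + z² + z³ + z⁴ + z⁵), the product of all factors after the first has coefficients 1,3,6,10,14,18,20,20 for degrees 0…7.
[z⁷] = 1·20 + 6·20 + 9·18 = 302.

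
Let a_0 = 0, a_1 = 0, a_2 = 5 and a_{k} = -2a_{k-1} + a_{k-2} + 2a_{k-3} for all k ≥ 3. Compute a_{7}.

-210

The ordinary generating function has denominator 1 + 2t - t^2 - 2t^3.
Iterating the recurrence: a_0,…,a_{7} = 0, 0, 5, -10, 25, -50, 105, -210.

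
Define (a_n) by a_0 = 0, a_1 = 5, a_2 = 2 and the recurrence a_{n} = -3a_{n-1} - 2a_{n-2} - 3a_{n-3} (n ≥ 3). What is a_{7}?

-484

The ordinary generating function has denominator 1 + 3t + 2t^2 + 3t^3.
Iterating the recurrence: a_0,…,a_{7} = 0, 5, 2, -16, 29, -61, 173, -484.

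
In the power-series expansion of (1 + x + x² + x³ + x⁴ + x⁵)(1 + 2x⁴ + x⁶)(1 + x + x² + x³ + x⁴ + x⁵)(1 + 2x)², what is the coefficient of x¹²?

(1 + x + x² + x³ + x⁴ + x⁵) has coefficients 1,1,1,1,1,1 for degrees 0…5.
(1 + 2x⁴ + x⁶) has coefficients 1,0,0,0,2,0,1,0,0,0,0,0,0 for degrees 0…12.
Multiplying by (1 + x + x² + x³ + x⁴ + x⁵) gives running coefficients 1,1,1,1,3,3,3,3,3,3,1,1,0 for degrees 0…12.
Finally multiplying by (1 + 2x)², the product of all factors after the first has coefficients 1,5,9,9,11,19,27,27,27,27,25,17,8 for degrees 0…12.
[x¹²] = 1·8 + 1·17 + 1·25 + 1·27 + 1·27 + 1·27 = 131.

131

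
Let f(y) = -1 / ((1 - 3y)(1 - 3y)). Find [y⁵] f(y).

The denominator gives the recurrence a_n = 6a_(n−1) − 9a_(n−2) for n ≥ 2; the numerator fixes a_0 = -1, a_1 = -6.
Iterating: -1, -6, -27, -108, -405, -1458, so a_5 = -1458.

-1458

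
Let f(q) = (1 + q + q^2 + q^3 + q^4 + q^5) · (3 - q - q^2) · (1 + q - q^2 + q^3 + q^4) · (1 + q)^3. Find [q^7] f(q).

16

(1 + q + q^2 + q^3 + q^4 + q^5) has coefficients 1,1,1,1,1,1 for degrees 0…5.
(3 - q - q^2) has coefficients 3,-1,-1,0,0,0,0,0 for degrees 0…7.
Multiplying by (1 + q - q^2 + q^3 + q^4) gives running coefficients 3,2,-5,3,3,-2,-1,0 for degrees 0…7.
Finally multiplying by (1 + q)^3, the product of all factors after the first has coefficients 3,11,10,-3,-1,11,5,-6 for degrees 0…7.
[q^7] = 1·(-6) + 1·5 + 1·11 + 1·(-1) + 1·(-3) + 1·10 = 16.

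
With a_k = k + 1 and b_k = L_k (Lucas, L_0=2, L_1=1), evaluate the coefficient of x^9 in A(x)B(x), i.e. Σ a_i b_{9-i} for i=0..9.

Write out a_i and b_{9-i} for i = 0,…,9 and sum the products.
Σ = 1·76 + 2·47 + 3·29 + 4·18 + 5·11 + 6·7 + 7·4 + 8·3 + 9·1 + 10·2 = 507.

507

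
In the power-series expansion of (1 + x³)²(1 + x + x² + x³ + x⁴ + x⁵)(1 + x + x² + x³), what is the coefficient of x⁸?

(1 + x³)² has coefficients 1,0,0,2,0,0,1 for degrees 0…6.
(1 + x + x² + x³ + x⁴ + x⁵) has coefficients 1,1,1,1,1,1,0,0,0 for degrees 0…8.
Finally multiplying by (1 + x + x² + x³), the product of all factors after the first has coefficients 1,2,3,4,4,4,3,2,1 for degrees 0…8.
[x⁸] = 1·1 + 2·4 + 1·3 = 12.

12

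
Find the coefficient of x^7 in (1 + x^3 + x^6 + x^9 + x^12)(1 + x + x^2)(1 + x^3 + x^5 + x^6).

4

(1 + x^3 + x^6 + x^9 + x^12) has coefficients 1,0,0,1,0,0,1,0 for degrees 0…7.
(1 + x + x^2) has coefficients 1,1,1,0,0,0,0,0 for degrees 0…7.
Finally multiplying by (1 + x^3 + x^5 + x^6), the product of all factors after the first has coefficients 1,1,1,1,1,2,2,2 for degrees 0…7.
[x^7] = 1·2 + 1·1 + 1·1 = 4.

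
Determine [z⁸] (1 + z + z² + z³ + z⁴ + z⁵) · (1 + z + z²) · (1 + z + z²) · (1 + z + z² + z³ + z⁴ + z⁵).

(1 + z + z² + z³ + z⁴ + z⁵) has coefficients 1,1,1,1,1,1 for degrees 0…5.
(1 + z + z²) has coefficients 1,1,1,0,0,0,0,0,0 for degrees 0…8.
Multiplying by (1 + z + z²) gives running coefficients 1,2,3,2,1,0,0,0,0 for degrees 0…8.
Finally multiplying by (1 + z + z² + z³ + z⁴ + z⁵), the product of all factors after the first has coefficients 1,3,6,8,9,9,8,6,3 for degrees 0…8.
[z⁸] = 1·3 + 1·6 + 1·8 + 1·9 + 1·9 + 1·8 = 43.

43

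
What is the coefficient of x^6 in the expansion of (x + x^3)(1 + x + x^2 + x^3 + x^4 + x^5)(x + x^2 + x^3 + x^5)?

7

(x + x^3) has coefficients 0,1,0,1 for degrees 0…3.
(1 + x + x^2 + x^3 + x^4 + x^5) has coefficients 1,1,1,1,1,1,0 for degrees 0…6.
Finally multiplying by (x + x^2 + x^3 + x^5), the product of all factors after the first has coefficients 0,1,2,3,3,4,4 for degrees 0…6.
[x^6] = 1·4 + 1·3 = 7.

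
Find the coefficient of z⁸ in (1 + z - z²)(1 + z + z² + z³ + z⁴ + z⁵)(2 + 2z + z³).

(1 + z - z²) has coefficients 1,1,-1 for degrees 0…2.
(1 + z + z² + z³ + z⁴ + z⁵) has coefficients 1,1,1,1,1,1,0,0,0 for degrees 0…8.
Finally multiplying by (2 + 2z + z³), the product of all factors after the first has coefficients 2,4,4,5,5,5,3,1,1 for degrees 0…8.
[z⁸] = 1·1 + 1·1 − 1·3 = -1.

-1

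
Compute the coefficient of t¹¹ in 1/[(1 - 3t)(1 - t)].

Partial fractions give a closed form: a_n = (3/2)·3^n + (-1/2)·1^n.
At n = 11: a_11 = 265720.

265720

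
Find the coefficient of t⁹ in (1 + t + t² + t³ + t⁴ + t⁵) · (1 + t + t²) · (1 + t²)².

(1 + t + t² + t³ + t⁴ + t⁵) has coefficients 1,1,1,1,1,1 for degrees 0…5.
(1 + t + t²) has coefficients 1,1,1,0,0,0,0,0,0,0 for degrees 0…9.
Finally multiplying by (1 + t²)², the product of all factors after the first has coefficients 1,1,3,2,3,1,1,0,0,0 for degrees 0…9.
[t⁹] = 1·0 + 1·0 + 1·0 + 1·1 + 1·1 + 1·3 = 5.

5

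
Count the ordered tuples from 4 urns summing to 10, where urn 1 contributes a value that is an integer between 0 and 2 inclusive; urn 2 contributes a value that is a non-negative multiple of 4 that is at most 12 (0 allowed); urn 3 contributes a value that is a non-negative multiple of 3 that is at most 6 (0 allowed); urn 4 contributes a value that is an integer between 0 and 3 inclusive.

The generating function for the choices is (1 + y + y²)·(1 + y⁴ + y⁸ + y¹²)·(1 + y³ + y⁶)·(1 + y + y² + y³); the count is [y¹⁰].
(1 + y + y²) has coefficients 1,1,1 for degrees 0…2.
(1 + y⁴ + y⁸ + y¹²) has coefficients 1,0,0,0,1,0,0,0,1,0,0 for degrees 0…10.
Multiplying by (1 + y³ + y⁶) gives running coefficients 1,0,0,1,1,0,1,1,1,0,1 for degrees 0…10.
Finally multiplying by (1 + y + y² + y³), the product of all factors after the first has coefficients 1,1,1,2,2,2,3,3,3,3,3 for degrees 0…10.
[y¹⁰] = 1·3 + 1·3 + 1·3 = 9.

9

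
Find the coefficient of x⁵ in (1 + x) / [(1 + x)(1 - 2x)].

The denominator gives the recurrence a_n = a_(n−1) + 2a_(n−2) for n ≥ 3; the numerator fixes a_0 = 1, a_1 = 2, a_2 = 4.
Iterating: 1, 2, 4, 8, 16, 32, so a_5 = 32.

32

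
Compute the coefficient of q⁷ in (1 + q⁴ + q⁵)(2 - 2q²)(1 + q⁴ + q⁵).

-4

(1 + q⁴ + q⁵) has coefficients 1,0,0,0,1,1 for degrees 0…5.
(2 - 2q²) has coefficients 2,0,-2,0,0,0,0,0 for degrees 0…7.
Finally multiplying by (1 + q⁴ + q⁵), the product of all factors after the first has coefficients 2,0,-2,0,2,2,-2,-2 for degrees 0…7.
[q⁷] = 1·(-2) + 1·0 + 1·(-2) = -4.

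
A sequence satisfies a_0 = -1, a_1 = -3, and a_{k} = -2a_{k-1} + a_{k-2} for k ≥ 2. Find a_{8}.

The ordinary generating function has denominator 1 + 2z - z^2.
Iterating the recurrence: a_0,…,a_{8} = -1, -3, 5, -13, 31, -75, 181, -437, 1055.

1055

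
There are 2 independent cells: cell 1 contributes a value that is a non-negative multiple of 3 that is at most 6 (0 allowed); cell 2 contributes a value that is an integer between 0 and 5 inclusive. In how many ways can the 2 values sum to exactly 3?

The generating function for the choices is (1 + z^3 + z^6)·(1 + z + z^2 + z^3 + z^4 + z^5); the count is [z^3].
(1 + z^3 + z^6) has coefficients 1,0,0,1 for degrees 0…3.
(1 + z + z^2 + z^3 + z^4 + z^5) has coefficients 1,1,1,1 for degrees 0…3.
[z^3] = 1·1 + 1·1 = 2.

2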